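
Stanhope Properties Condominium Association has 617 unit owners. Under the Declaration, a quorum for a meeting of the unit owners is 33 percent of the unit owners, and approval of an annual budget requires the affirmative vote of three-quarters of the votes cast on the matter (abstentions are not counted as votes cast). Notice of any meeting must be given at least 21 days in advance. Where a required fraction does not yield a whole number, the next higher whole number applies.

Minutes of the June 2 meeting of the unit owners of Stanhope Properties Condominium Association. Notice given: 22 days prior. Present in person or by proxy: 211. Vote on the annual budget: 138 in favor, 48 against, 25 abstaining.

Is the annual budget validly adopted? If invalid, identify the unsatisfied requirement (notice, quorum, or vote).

Invalid — vote requirement not satisfied.

Notice: 22 days given; 21 required. Satisfied.
Quorum: 33% of 617 = 203.61, rounded up to 204; 211 present. Satisfied.
Vote: requires three-fourths of the votes cast (211 − 25 abstaining = 186); 3/4 of 186 = 139.50, rounded up to 140, so 140 needed; 138 in favor. Not satisfied.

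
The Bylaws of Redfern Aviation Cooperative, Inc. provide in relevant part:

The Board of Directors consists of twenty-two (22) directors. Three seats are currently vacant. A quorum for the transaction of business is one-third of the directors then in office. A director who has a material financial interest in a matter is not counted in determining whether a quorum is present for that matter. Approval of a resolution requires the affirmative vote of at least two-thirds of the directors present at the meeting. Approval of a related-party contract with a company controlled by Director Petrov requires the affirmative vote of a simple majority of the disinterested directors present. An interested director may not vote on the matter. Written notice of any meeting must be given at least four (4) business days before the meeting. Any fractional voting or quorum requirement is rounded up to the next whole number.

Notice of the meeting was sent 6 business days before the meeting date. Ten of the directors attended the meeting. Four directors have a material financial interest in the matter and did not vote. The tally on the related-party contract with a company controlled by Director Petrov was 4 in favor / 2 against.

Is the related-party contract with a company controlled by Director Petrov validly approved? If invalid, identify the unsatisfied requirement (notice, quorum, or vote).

Invalid — quorum requirement not satisfied.

Notice: 6 business days given; 4 required (6 ≥ 4). Satisfied.
Quorum: 10 present, but the 4 interested directors do not count, leaving 6. Quorum is 7. Not satisfied.
Vote: the related-party contract with a company controlled by Director Petrov requires a majority of the disinterested directors present (10 − 4 = 6). A majority of 6 is 4, so 4 affirmative votes are needed; 4 voted in favor. Satisfied. (Moot — without a quorum no business can be validly transacted.)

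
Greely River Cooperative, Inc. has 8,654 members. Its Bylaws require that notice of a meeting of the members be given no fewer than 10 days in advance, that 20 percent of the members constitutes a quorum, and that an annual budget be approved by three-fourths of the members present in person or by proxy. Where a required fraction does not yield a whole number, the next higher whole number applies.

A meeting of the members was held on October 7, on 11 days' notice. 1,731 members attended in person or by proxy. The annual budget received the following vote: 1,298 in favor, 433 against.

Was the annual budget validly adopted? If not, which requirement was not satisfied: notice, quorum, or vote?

Notice: 11 days given; 10 required. Satisfied.
Quorum: 20% of 8,654 = 1,730.80, rounded up to 1,731; 1,731 present. Satisfied.
Vote: requires three-fourths of those present (1,731); 3/4 of 1731 = 1298.25, rounded up to 1299, so 1,299 needed; 1,298 in favor. Not satisfied.

Invalid — vote requirement not satisfied.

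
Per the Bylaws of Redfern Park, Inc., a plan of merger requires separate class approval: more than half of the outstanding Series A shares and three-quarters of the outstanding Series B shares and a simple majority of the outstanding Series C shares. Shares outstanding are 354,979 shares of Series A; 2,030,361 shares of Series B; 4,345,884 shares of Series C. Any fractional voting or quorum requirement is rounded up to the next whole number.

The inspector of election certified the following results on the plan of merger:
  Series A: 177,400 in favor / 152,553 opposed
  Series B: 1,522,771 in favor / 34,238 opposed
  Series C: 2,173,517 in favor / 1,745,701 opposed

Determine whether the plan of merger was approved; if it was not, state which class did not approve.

Series A: a majority of 354979 is 177490; 177,490 required, 177,400 in favor — not approved.
Series B: 3/4 of 2030361 = 1522770.75, rounded up to 1522771; 1,522,771 required, 1,522,771 in favor — approved.
Series C: a majority of 4345884 is 2172943; 2,172,943 required, 2,173,517 in favor — approved.

Not approved — the Series A shares did not give the required vote.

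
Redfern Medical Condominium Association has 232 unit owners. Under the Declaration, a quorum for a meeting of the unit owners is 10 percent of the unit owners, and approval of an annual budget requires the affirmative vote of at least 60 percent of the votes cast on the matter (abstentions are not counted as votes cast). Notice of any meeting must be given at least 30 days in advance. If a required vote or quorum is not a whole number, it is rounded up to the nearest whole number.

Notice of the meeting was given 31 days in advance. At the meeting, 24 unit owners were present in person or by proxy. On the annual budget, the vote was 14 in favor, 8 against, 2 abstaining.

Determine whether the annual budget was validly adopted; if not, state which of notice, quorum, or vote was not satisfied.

Notice: 31 days given; 30 required. Satisfied.
Quorum: 10% of 232 = 23.20, rounded up to 24; 24 present. Satisfied.
Vote: requires three-fifths of the votes cast (24 − 2 abstaining = 22); 3/5 of 22 = 13.20, rounded up to 14, so 14 needed; 14 in favor. Satisfied.

Valid — all requirements satisfied.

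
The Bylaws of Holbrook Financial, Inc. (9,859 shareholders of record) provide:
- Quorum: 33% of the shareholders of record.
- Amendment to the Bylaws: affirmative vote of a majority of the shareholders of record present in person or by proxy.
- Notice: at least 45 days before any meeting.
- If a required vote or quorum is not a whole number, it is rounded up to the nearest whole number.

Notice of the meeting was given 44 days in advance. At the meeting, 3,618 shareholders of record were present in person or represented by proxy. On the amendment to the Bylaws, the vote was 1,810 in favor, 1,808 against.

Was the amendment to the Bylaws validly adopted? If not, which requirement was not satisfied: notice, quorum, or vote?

Notice: 44 days given; 45 required. Not satisfied.
Quorum: 33% of 9,859 = 3,253.47, rounded up to 3,254; 3,618 present. Satisfied.
Vote: requires a majority of those present (3,618); a majority of 3618 is 1810, so 1,810 needed; 1,810 in favor. Satisfied.

Invalid — notice requirement not satisfied.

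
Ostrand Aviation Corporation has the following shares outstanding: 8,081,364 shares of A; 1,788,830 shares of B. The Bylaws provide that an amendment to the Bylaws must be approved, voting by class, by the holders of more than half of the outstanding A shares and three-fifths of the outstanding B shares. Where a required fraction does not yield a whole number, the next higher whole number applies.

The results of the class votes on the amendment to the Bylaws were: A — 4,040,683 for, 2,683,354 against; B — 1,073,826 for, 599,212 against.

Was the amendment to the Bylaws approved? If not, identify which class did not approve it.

A: a majority of 8081364 is 4040683; 4,040,683 required, 4,040,683 in favor — approved.
B: 3/5 of 1788830 = 1073298; 1,073,298 required, 1,073,826 in favor — approved.

Approved — every class gave the required vote.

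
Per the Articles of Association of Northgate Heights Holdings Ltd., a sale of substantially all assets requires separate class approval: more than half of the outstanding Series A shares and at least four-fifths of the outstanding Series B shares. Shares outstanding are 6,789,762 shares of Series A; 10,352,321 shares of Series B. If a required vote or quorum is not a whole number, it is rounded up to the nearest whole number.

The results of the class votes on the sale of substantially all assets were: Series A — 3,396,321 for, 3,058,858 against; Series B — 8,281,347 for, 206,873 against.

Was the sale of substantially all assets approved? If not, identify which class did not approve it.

Not approved — the Series B shares did not give the required vote.

Series A: a majority of 6789762 is 3394882; 3,394,882 required, 3,396,321 in favor — approved.
Series B: 4/5 of 10352321 = 8281856.80, rounded up to 8281857; 8,281,857 required, 8,281,347 in favor — not approved.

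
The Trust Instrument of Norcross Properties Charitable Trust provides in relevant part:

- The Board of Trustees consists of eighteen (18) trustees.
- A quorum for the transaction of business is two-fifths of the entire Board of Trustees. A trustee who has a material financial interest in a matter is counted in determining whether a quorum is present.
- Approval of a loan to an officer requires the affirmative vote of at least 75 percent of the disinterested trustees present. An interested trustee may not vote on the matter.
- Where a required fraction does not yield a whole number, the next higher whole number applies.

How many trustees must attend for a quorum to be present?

2/5 of 18 = 7.20, rounded up to 8.

8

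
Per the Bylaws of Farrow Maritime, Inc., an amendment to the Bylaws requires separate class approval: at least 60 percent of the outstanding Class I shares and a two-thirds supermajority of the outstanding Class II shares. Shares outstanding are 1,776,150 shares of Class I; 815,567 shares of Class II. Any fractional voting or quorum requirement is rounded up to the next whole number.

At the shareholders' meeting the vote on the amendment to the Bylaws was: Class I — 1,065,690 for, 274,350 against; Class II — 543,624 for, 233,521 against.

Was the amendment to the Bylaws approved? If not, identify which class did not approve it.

Class I: 3/5 of 1776150 = 1065690; 1,065,690 required, 1,065,690 in favor — approved.
Class II: 2/3 of 815567 = 543711.33, rounded up to 543712; 543,712 required, 543,624 in favor — not approved.

Not approved — the Class II shares did not give the required vote.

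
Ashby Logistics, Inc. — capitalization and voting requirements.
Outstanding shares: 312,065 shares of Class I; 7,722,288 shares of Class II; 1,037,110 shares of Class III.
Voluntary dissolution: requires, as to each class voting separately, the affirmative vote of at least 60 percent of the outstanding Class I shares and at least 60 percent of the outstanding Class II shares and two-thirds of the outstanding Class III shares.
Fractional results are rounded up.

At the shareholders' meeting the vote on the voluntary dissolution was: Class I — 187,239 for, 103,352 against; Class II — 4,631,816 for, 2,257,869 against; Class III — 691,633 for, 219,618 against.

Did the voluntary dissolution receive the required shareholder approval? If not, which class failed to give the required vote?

Class I: 3/5 of 312065 = 187239; 187,239 required, 187,239 in favor — approved.
Class II: 3/5 of 7722288 = 4633372.80, rounded up to 4633373; 4,633,373 required, 4,631,816 in favor — not approved.
Class III: 2/3 of 1037110 = 691406.67, rounded up to 691407; 691,407 required, 691,633 in favor — approved.

Not approved — the Class II shares did not give the required vote.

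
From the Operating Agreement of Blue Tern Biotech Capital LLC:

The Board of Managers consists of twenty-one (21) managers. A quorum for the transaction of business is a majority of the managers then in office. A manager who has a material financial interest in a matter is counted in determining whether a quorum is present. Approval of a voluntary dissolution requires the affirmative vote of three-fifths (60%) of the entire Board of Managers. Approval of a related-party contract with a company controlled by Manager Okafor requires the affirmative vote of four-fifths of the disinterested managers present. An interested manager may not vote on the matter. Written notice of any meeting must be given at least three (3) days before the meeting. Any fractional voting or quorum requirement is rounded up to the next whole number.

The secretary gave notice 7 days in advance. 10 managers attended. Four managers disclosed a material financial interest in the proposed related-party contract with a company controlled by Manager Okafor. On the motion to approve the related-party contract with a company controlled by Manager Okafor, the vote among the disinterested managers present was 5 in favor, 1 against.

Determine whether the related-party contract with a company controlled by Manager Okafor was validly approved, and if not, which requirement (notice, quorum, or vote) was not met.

Invalid — quorum requirement not satisfied.

Notice: 7 days given; 3 required (7 ≥ 3). Satisfied.
Quorum: 10 present (interested managers count toward quorum); quorum is 11. Not satisfied.
Vote: the related-party contract with a company controlled by Manager Okafor requires four-fifths of the disinterested managers present (10 − 4 = 6). 4/5 of 6 = 4.80, rounded up to 5, so 5 affirmative votes are needed; 5 voted in favor. Satisfied. (Moot — without a quorum no business can be validly transacted.)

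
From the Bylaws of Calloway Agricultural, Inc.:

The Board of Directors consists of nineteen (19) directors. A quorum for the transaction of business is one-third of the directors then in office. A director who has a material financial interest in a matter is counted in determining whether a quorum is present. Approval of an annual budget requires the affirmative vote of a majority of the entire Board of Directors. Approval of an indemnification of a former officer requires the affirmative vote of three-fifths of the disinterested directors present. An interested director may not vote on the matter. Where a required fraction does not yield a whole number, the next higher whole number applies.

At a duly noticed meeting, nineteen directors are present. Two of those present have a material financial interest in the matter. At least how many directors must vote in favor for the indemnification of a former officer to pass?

11

The indemnification of a former officer requires three-fifths of the disinterested directors present (19 − 2 = 17).
3/5 of 17 = 10.20, rounded up to 11.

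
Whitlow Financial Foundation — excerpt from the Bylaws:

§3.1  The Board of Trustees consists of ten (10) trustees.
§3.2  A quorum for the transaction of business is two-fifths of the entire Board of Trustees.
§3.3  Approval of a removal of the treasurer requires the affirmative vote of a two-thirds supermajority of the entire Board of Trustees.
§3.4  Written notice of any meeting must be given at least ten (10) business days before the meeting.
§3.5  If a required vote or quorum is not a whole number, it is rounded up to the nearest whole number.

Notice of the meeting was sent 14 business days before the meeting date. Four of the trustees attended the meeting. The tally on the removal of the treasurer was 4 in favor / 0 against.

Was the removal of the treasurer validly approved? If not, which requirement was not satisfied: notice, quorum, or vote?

Notice: 14 business days given; 10 required (14 ≥ 10). Satisfied.
Quorum: 4 present; quorum is 4. Satisfied.
Vote: the removal of the treasurer requires two-thirds of the entire Board of Trustees (10). 2/3 of 10 = 6.67, rounded up to 7, so 7 affirmative votes are needed; 4 voted in favor. Not satisfied.

Invalid — vote requirement not satisfied.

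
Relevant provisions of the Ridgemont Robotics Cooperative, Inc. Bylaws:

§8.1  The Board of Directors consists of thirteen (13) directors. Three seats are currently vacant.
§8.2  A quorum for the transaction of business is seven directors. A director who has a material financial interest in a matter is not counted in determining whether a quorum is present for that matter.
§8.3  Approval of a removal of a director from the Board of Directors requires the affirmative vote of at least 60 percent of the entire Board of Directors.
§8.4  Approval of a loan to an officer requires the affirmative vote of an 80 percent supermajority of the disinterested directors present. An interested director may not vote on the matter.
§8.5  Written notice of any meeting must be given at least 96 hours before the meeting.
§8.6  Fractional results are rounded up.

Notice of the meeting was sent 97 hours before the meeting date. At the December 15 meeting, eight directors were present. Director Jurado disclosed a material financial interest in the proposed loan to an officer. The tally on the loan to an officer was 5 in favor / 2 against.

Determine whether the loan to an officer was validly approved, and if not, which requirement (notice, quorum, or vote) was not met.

Invalid — vote requirement not satisfied.

Notice: 97 hours given; 96 required (97 ≥ 96). Satisfied.
Quorum: 8 present, but the 1 interested director does not count, leaving 7. Quorum is 7. Satisfied.
Vote: the loan to an officer requires four-fifths of the disinterested directors present (8 − 1 = 7). 4/5 of 7 = 5.60, rounded up to 6, so 6 affirmative votes are needed; 5 voted in favor. Not satisfied.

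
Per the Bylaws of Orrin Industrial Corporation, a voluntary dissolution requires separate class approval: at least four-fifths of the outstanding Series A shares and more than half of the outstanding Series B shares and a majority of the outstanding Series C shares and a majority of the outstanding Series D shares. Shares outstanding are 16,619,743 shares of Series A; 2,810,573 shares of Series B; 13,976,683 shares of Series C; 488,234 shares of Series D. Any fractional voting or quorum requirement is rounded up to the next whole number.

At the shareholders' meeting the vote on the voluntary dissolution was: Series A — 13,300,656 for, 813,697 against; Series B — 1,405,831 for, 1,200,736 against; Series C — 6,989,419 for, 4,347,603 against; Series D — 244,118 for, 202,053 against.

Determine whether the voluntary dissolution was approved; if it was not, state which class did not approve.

Approved — every class gave the required vote.

Series A: 4/5 of 16619743 = 13295794.40, rounded up to 13295795; 13,295,795 required, 13,300,656 in favor — approved.
Series B: a majority of 2810573 is 1405287; 1,405,287 required, 1,405,831 in favor — approved.
Series C: a majority of 13976683 is 6988342; 6,988,342 required, 6,989,419 in favor — approved.
Series D: a majority of 488234 is 244118; 244,118 required, 244,118 in favor — approved.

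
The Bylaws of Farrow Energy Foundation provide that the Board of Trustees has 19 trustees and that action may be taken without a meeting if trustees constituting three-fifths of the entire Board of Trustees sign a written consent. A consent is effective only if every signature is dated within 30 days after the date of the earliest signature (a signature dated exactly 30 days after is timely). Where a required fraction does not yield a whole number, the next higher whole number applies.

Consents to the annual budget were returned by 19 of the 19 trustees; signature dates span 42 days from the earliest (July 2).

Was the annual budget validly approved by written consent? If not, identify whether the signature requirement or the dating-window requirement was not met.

Not effective — dating-window requirement not satisfied.

Signatures required: three-fifths of 19 — 3/5 of 19 = 11.40, rounded up to 12, so 12 needed; 19 signed. Sufficient.
Dating window: the latest signature is 42 days after the earliest; the limit is 30 days. Outside the window.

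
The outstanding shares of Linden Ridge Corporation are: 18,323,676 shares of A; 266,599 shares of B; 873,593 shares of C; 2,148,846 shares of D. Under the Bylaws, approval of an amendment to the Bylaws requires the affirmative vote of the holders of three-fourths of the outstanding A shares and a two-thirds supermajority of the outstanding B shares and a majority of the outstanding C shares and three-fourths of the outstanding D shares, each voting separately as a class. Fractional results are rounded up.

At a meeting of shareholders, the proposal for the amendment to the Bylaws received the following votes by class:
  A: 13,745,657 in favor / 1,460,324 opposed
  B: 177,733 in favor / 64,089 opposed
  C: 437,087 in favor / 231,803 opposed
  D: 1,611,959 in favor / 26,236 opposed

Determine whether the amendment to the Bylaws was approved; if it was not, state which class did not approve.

Approved — every class gave the required vote.

A: 3/4 of 18323676 = 13742757; 13,742,757 required, 13,745,657 in favor — approved.
B: 2/3 of 266599 = 177732.67, rounded up to 177733; 177,733 required, 177,733 in favor — approved.
C: a majority of 873593 is 436797; 436,797 required, 437,087 in favor — approved.
D: 3/4 of 2148846 = 1611634.50, rounded up to 1611635; 1,611,635 required, 1,611,959 in favor — approved.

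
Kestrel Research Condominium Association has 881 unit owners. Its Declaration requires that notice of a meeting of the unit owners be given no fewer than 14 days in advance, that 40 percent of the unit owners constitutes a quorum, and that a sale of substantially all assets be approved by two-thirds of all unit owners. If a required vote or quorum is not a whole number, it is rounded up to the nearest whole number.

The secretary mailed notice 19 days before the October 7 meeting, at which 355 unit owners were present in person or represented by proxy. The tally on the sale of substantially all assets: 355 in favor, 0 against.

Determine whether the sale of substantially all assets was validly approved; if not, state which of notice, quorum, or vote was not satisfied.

Notice: 19 days given; 14 required. Satisfied.
Quorum: 40% of 881 = 352.40, rounded up to 353; 355 present. Satisfied.
Vote: requires two-thirds of all unit owners (881); 2/3 of 881 = 587.33, rounded up to 588, so 588 needed; 355 in favor. Not satisfied.

Invalid — vote requirement not satisfied.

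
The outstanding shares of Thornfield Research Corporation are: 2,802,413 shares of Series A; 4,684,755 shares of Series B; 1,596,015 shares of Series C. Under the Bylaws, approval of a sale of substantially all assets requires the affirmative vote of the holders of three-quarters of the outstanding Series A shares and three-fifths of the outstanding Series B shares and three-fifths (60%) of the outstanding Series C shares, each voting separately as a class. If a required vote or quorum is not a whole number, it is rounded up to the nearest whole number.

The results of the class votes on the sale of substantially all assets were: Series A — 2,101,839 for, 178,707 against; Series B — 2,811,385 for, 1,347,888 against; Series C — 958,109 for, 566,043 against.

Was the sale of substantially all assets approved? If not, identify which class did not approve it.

Approved — every class gave the required vote.

Series A: 3/4 of 2802413 = 2101809.75, rounded up to 2101810; 2,101,810 required, 2,101,839 in favor — approved.
Series B: 3/5 of 4684755 = 2810853; 2,810,853 required, 2,811,385 in favor — approved.
Series C: 3/5 of 1596015 = 957609; 957,609 required, 958,109 in favor — approved.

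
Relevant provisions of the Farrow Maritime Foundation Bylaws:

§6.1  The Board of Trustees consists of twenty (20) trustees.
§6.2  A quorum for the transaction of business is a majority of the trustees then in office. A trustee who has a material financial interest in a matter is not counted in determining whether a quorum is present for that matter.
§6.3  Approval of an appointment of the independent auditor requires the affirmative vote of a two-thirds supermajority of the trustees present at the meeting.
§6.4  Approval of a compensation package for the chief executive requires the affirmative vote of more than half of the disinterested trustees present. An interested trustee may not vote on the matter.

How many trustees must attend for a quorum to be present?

11

A majority of 20 is 11.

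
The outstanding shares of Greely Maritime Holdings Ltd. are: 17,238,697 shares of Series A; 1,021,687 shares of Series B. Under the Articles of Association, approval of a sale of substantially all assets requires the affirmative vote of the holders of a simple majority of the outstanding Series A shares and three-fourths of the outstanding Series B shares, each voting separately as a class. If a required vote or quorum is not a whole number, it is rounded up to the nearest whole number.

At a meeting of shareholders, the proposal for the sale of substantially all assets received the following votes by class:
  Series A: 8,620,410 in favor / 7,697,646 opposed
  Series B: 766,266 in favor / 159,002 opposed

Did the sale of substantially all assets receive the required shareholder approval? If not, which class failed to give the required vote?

Series A: a majority of 17238697 is 8619349; 8,619,349 required, 8,620,410 in favor — approved.
Series B: 3/4 of 1021687 = 766265.25, rounded up to 766266; 766,266 required, 766,266 in favor — approved.

Approved — every class gave the required vote.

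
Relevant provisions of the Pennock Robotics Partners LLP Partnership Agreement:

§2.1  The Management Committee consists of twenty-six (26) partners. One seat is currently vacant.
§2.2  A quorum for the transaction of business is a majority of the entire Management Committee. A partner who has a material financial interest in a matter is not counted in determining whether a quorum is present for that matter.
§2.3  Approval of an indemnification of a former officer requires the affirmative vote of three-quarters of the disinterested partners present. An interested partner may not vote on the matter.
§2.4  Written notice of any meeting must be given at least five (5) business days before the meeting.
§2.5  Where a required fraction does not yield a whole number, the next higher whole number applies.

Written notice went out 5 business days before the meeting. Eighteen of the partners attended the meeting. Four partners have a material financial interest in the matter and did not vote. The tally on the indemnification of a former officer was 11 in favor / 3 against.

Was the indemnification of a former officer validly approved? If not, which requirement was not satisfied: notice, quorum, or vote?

Notice: 5 business days given; 5 required (5 ≥ 5). Satisfied.
Quorum: 18 present, but the 4 interested partners do not count, leaving 14. Quorum is 14. Satisfied.
Vote: the indemnification of a former officer requires three-fourths of the disinterested partners present (18 − 4 = 14). 3/4 of 14 = 10.50, rounded up to 11, so 11 affirmative votes are needed; 11 voted in favor. Satisfied.

Valid — all requirements satisfied.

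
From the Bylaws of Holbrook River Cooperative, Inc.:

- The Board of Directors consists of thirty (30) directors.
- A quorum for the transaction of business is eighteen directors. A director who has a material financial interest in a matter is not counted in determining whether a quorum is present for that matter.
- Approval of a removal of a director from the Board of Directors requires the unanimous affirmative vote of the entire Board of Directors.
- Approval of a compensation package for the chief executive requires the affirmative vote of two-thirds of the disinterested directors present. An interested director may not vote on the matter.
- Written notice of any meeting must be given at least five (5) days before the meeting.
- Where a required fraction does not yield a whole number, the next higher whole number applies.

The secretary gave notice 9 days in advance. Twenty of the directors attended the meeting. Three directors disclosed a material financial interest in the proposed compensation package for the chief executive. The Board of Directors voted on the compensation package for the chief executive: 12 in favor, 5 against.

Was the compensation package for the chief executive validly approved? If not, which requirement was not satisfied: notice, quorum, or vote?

Invalid — quorum requirement not satisfied.

Notice: 9 days given; 5 required (9 ≥ 5). Satisfied.
Quorum: 20 present, but the 3 interested directors do not count, leaving 17. Quorum is 18. Not satisfied.
Vote: the compensation package for the chief executive requires two-thirds of the disinterested directors present (20 − 3 = 17). 2/3 of 17 = 11.33, rounded up to 12, so 12 affirmative votes are needed; 12 voted in favor. Satisfied. (Moot — without a quorum no business can be validly transacted.)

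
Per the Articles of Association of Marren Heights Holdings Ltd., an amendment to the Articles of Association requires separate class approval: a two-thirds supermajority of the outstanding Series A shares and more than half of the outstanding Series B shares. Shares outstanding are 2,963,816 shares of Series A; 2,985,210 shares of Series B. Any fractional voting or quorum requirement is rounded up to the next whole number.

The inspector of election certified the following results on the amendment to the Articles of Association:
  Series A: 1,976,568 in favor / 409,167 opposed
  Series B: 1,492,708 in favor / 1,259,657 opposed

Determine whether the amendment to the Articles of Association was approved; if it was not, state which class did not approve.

Series A: 2/3 of 2963816 = 1975877.33, rounded up to 1975878; 1,975,878 required, 1,976,568 in favor — approved.
Series B: a majority of 2985210 is 1492606; 1,492,606 required, 1,492,708 in favor — approved.

Approved — every class gave the required vote.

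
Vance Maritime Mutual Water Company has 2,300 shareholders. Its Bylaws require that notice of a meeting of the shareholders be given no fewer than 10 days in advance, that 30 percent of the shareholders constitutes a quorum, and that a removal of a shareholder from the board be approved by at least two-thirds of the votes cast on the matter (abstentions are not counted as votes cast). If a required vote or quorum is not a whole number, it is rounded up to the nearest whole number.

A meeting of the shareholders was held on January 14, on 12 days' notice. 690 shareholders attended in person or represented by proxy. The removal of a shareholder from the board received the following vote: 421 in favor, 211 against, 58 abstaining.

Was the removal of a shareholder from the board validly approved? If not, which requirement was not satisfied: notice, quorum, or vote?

Notice: 12 days given; 10 required. Satisfied.
Quorum: 30% of 2,300 = 690; 690 present. Satisfied.
Vote: requires two-thirds of the votes cast (690 − 58 abstaining = 632); 2/3 of 632 = 421.33, rounded up to 422, so 422 needed; 421 in favor. Not satisfied.

Invalid — vote requirement not satisfied.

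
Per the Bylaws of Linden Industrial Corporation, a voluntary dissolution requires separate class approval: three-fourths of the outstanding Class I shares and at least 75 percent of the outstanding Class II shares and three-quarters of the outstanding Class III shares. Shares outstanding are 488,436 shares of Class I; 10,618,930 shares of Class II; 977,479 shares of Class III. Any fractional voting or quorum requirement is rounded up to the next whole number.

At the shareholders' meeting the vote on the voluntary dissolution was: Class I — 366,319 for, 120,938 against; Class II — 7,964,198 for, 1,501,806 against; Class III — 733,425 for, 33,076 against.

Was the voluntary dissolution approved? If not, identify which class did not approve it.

Not approved — the Class I shares did not give the required vote.

Class I: 3/4 of 488436 = 366327; 366,327 required, 366,319 in favor — not approved.
Class II: 3/4 of 10618930 = 7964197.50, rounded up to 7964198; 7,964,198 required, 7,964,198 in favor — approved.
Class III: 3/4 of 977479 = 733109.25, rounded up to 733110; 733,110 required, 733,425 in favor — approved.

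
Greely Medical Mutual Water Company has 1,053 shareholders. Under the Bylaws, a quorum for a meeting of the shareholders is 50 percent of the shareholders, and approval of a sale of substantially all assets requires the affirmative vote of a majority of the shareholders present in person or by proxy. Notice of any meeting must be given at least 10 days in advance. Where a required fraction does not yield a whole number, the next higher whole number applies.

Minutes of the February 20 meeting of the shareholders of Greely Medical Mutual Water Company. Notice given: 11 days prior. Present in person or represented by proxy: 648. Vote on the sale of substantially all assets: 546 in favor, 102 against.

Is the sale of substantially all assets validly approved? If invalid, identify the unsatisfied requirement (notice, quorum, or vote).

Valid — all requirements satisfied.

Notice: 11 days given; 10 required. Satisfied.
Quorum: 50% of 1,053 = 526.50, rounded up to 527; 648 present. Satisfied.
Vote: requires a majority of those present (648); a majority of 648 is 325, so 325 needed; 546 in favor. Satisfied.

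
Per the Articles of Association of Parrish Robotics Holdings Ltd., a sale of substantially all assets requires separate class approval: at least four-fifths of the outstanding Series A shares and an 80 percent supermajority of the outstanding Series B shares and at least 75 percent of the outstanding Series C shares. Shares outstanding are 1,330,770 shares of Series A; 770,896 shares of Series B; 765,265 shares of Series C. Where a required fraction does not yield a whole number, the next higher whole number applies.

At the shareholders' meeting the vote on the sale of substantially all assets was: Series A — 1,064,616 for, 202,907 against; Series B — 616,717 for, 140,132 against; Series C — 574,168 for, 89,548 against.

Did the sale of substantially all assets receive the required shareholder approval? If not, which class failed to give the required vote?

Approved — every class gave the required vote.

Series A: 4/5 of 1330770 = 1064616; 1,064,616 required, 1,064,616 in favor — approved.
Series B: 4/5 of 770896 = 616716.80, rounded up to 616717; 616,717 required, 616,717 in favor — approved.
Series C: 3/4 of 765265 = 573948.75, rounded up to 573949; 573,949 required, 574,168 in favor — approved.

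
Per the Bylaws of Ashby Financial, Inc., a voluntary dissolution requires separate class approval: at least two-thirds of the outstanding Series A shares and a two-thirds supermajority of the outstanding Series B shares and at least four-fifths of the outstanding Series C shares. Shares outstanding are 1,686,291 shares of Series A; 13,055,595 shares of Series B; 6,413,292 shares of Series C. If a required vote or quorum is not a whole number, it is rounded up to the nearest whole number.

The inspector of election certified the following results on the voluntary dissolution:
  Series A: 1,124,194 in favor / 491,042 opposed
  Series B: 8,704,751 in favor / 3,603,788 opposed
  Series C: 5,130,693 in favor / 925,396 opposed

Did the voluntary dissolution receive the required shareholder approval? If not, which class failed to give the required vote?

Approved — every class gave the required vote.

Series A: 2/3 of 1686291 = 1124194; 1,124,194 required, 1,124,194 in favor — approved.
Series B: 2/3 of 13055595 = 8703730; 8,703,730 required, 8,704,751 in favor — approved.
Series C: 4/5 of 6413292 = 5130633.60, rounded up to 5130634; 5,130,634 required, 5,130,693 in favor — approved.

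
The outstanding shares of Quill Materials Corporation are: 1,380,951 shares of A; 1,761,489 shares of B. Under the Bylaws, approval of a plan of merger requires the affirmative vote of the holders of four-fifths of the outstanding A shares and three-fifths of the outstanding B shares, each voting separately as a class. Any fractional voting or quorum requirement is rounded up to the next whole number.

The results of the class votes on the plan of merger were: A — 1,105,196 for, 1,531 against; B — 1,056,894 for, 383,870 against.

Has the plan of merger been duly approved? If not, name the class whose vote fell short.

A: 4/5 of 1380951 = 1104760.80, rounded up to 1104761; 1,104,761 required, 1,105,196 in favor — approved.
B: 3/5 of 1761489 = 1056893.40, rounded up to 1056894; 1,056,894 required, 1,056,894 in favor — approved.

Approved — every class gave the required vote.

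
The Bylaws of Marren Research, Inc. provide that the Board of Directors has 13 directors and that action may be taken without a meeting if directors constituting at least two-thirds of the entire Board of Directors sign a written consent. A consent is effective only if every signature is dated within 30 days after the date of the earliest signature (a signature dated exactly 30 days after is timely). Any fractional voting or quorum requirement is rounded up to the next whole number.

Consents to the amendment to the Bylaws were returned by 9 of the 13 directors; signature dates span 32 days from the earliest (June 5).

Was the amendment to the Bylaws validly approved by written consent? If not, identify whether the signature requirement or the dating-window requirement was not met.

Not effective — dating-window requirement not satisfied.

Signatures required: at least two-thirds of 13 — 2/3 of 13 = 8.67, rounded up to 9, so 9 needed; 9 signed. Sufficient.
Dating window: the latest signature is 32 days after the earliest; the limit is 30 days. Outside the window.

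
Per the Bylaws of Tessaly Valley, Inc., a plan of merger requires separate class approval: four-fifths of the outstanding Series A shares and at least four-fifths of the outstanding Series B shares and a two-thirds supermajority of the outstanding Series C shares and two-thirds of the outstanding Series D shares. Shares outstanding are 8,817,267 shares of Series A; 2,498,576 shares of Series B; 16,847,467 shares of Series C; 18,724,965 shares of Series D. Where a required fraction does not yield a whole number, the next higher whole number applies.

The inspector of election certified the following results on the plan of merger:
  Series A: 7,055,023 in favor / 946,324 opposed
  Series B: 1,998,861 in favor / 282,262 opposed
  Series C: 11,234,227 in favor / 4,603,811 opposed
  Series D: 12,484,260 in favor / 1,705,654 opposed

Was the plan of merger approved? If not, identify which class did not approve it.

Series A: 4/5 of 8817267 = 7053813.60, rounded up to 7053814; 7,053,814 required, 7,055,023 in favor — approved.
Series B: 4/5 of 2498576 = 1998860.80, rounded up to 1998861; 1,998,861 required, 1,998,861 in favor — approved.
Series C: 2/3 of 16847467 = 11231644.67, rounded up to 11231645; 11,231,645 required, 11,234,227 in favor — approved.
Series D: 2/3 of 18724965 = 12483310; 12,483,310 required, 12,484,260 in favor — approved.

Approved — every class gave the required vote.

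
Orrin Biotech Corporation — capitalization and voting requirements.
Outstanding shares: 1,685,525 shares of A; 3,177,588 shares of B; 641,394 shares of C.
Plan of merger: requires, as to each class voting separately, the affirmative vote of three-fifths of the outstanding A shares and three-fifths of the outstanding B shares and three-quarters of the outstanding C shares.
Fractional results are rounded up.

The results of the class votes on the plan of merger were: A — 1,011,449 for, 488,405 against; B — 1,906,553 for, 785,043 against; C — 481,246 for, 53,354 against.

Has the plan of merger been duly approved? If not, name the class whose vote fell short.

A: 3/5 of 1685525 = 1011315; 1,011,315 required, 1,011,449 in favor — approved.
B: 3/5 of 3177588 = 1906552.80, rounded up to 1906553; 1,906,553 required, 1,906,553 in favor — approved.
C: 3/4 of 641394 = 481045.50, rounded up to 481046; 481,046 required, 481,246 in favor — approved.

Approved — every class gave the required vote.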